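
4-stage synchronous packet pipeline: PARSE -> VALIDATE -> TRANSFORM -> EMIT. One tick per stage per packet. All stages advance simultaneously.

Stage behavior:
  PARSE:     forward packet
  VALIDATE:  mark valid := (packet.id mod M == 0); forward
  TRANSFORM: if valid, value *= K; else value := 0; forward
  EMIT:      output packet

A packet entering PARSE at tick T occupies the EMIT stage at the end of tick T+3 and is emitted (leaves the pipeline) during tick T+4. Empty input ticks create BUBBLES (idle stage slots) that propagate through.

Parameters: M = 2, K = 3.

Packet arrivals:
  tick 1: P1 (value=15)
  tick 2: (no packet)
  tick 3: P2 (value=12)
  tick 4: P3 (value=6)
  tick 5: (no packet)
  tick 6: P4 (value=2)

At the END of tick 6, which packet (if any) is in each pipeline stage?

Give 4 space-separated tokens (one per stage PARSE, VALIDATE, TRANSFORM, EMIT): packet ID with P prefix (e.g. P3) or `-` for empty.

Tick 1: [PARSE:P1(v=15,ok=F), VALIDATE:-, TRANSFORM:-, EMIT:-] out:-; in:P1
Tick 2: [PARSE:-, VALIDATE:P1(v=15,ok=F), TRANSFORM:-, EMIT:-] out:-; in:-
Tick 3: [PARSE:P2(v=12,ok=F), VALIDATE:-, TRANSFORM:P1(v=0,ok=F), EMIT:-] out:-; in:P2
Tick 4: [PARSE:P3(v=6,ok=F), VALIDATE:P2(v=12,ok=T), TRANSFORM:-, EMIT:P1(v=0,ok=F)] out:-; in:P3
Tick 5: [PARSE:-, VALIDATE:P3(v=6,ok=F), TRANSFORM:P2(v=36,ok=T), EMIT:-] out:P1(v=0); in:-
Tick 6: [PARSE:P4(v=2,ok=F), VALIDATE:-, TRANSFORM:P3(v=0,ok=F), EMIT:P2(v=36,ok=T)] out:-; in:P4
At end of tick 6: ['P4', '-', 'P3', 'P2']

Answer: P4 - P3 P2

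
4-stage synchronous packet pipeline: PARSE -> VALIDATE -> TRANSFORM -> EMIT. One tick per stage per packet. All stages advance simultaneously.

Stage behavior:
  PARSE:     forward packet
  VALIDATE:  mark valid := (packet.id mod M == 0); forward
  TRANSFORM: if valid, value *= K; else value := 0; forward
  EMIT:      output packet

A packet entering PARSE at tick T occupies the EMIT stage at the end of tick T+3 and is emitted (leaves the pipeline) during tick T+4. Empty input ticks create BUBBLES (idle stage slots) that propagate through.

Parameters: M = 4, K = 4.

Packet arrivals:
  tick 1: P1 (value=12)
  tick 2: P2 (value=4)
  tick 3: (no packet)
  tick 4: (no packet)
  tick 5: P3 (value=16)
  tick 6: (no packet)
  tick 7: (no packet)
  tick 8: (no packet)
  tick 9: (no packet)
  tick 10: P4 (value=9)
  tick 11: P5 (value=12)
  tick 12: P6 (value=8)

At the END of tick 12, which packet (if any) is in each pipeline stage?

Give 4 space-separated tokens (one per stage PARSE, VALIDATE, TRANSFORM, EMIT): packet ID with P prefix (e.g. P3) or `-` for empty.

Tick 1: [PARSE:P1(v=12,ok=F), VALIDATE:-, TRANSFORM:-, EMIT:-] out:-; in:P1
Tick 2: [PARSE:P2(v=4,ok=F), VALIDATE:P1(v=12,ok=F), TRANSFORM:-, EMIT:-] out:-; in:P2
Tick 3: [PARSE:-, VALIDATE:P2(v=4,ok=F), TRANSFORM:P1(v=0,ok=F), EMIT:-] out:-; in:-
Tick 4: [PARSE:-, VALIDATE:-, TRANSFORM:P2(v=0,ok=F), EMIT:P1(v=0,ok=F)] out:-; in:-
Tick 5: [PARSE:P3(v=16,ok=F), VALIDATE:-, TRANSFORM:-, EMIT:P2(v=0,ok=F)] out:P1(v=0); in:P3
Tick 6: [PARSE:-, VALIDATE:P3(v=16,ok=F), TRANSFORM:-, EMIT:-] out:P2(v=0); in:-
Tick 7: [PARSE:-, VALIDATE:-, TRANSFORM:P3(v=0,ok=F), EMIT:-] out:-; in:-
Tick 8: [PARSE:-, VALIDATE:-, TRANSFORM:-, EMIT:P3(v=0,ok=F)] out:-; in:-
Tick 9: [PARSE:-, VALIDATE:-, TRANSFORM:-, EMIT:-] out:P3(v=0); in:-
Tick 10: [PARSE:P4(v=9,ok=F), VALIDATE:-, TRANSFORM:-, EMIT:-] out:-; in:P4
Tick 11: [PARSE:P5(v=12,ok=F), VALIDATE:P4(v=9,ok=T), TRANSFORM:-, EMIT:-] out:-; in:P5
Tick 12: [PARSE:P6(v=8,ok=F), VALIDATE:P5(v=12,ok=F), TRANSFORM:P4(v=36,ok=T), EMIT:-] out:-; in:P6
At end of tick 12: ['P6', 'P5', 'P4', '-']

Answer: P6 P5 P4 -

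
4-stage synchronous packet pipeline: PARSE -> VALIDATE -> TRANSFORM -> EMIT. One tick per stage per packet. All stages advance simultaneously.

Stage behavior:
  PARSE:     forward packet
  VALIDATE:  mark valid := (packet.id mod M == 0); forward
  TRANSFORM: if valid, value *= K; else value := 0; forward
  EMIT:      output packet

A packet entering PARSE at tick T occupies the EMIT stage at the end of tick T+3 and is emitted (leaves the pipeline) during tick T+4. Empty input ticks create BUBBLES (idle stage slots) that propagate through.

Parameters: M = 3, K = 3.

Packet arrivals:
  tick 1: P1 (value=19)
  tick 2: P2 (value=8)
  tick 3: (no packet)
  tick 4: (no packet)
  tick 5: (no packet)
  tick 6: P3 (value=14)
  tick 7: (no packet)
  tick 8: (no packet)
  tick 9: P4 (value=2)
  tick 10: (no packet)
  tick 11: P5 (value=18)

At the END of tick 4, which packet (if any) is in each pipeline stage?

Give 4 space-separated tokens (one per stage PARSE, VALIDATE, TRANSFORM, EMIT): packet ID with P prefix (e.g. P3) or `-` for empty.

Answer: - - P2 P1

Derivation:
Tick 1: [PARSE:P1(v=19,ok=F), VALIDATE:-, TRANSFORM:-, EMIT:-] out:-; in:P1
Tick 2: [PARSE:P2(v=8,ok=F), VALIDATE:P1(v=19,ok=F), TRANSFORM:-, EMIT:-] out:-; in:P2
Tick 3: [PARSE:-, VALIDATE:P2(v=8,ok=F), TRANSFORM:P1(v=0,ok=F), EMIT:-] out:-; in:-
Tick 4: [PARSE:-, VALIDATE:-, TRANSFORM:P2(v=0,ok=F), EMIT:P1(v=0,ok=F)] out:-; in:-
At end of tick 4: ['-', '-', 'P2', 'P1']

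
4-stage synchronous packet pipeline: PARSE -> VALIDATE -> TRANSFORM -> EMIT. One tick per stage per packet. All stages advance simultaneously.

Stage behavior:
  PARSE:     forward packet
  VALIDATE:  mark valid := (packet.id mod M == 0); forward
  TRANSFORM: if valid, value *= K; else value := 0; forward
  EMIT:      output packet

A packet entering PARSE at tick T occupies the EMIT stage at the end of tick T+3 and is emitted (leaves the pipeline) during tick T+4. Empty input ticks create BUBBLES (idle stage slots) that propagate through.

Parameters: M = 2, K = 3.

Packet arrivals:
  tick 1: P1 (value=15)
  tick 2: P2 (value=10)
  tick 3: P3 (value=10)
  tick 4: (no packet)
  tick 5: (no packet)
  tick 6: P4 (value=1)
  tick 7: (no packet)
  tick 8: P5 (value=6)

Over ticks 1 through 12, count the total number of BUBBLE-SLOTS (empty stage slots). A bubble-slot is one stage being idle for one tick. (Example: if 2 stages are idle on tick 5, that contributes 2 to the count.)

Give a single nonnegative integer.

Tick 1: [PARSE:P1(v=15,ok=F), VALIDATE:-, TRANSFORM:-, EMIT:-] out:-; bubbles=3
Tick 2: [PARSE:P2(v=10,ok=F), VALIDATE:P1(v=15,ok=F), TRANSFORM:-, EMIT:-] out:-; bubbles=2
Tick 3: [PARSE:P3(v=10,ok=F), VALIDATE:P2(v=10,ok=T), TRANSFORM:P1(v=0,ok=F), EMIT:-] out:-; bubbles=1
Tick 4: [PARSE:-, VALIDATE:P3(v=10,ok=F), TRANSFORM:P2(v=30,ok=T), EMIT:P1(v=0,ok=F)] out:-; bubbles=1
Tick 5: [PARSE:-, VALIDATE:-, TRANSFORM:P3(v=0,ok=F), EMIT:P2(v=30,ok=T)] out:P1(v=0); bubbles=2
Tick 6: [PARSE:P4(v=1,ok=F), VALIDATE:-, TRANSFORM:-, EMIT:P3(v=0,ok=F)] out:P2(v=30); bubbles=2
Tick 7: [PARSE:-, VALIDATE:P4(v=1,ok=T), TRANSFORM:-, EMIT:-] out:P3(v=0); bubbles=3
Tick 8: [PARSE:P5(v=6,ok=F), VALIDATE:-, TRANSFORM:P4(v=3,ok=T), EMIT:-] out:-; bubbles=2
Tick 9: [PARSE:-, VALIDATE:P5(v=6,ok=F), TRANSFORM:-, EMIT:P4(v=3,ok=T)] out:-; bubbles=2
Tick 10: [PARSE:-, VALIDATE:-, TRANSFORM:P5(v=0,ok=F), EMIT:-] out:P4(v=3); bubbles=3
Tick 11: [PARSE:-, VALIDATE:-, TRANSFORM:-, EMIT:P5(v=0,ok=F)] out:-; bubbles=3
Tick 12: [PARSE:-, VALIDATE:-, TRANSFORM:-, EMIT:-] out:P5(v=0); bubbles=4
Total bubble-slots: 28

Answer: 28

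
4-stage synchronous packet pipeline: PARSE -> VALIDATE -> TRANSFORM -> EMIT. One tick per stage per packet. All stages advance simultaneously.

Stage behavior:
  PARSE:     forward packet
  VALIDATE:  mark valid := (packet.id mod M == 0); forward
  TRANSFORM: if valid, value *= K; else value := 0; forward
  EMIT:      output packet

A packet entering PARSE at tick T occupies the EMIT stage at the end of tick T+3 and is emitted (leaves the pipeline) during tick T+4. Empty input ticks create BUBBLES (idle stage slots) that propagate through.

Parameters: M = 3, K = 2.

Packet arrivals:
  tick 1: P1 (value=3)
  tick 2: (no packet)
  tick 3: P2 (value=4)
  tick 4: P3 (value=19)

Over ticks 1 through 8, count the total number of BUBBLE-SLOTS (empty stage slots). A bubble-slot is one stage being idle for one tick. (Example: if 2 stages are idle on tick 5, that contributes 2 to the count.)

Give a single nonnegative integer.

Answer: 20

Derivation:
Tick 1: [PARSE:P1(v=3,ok=F), VALIDATE:-, TRANSFORM:-, EMIT:-] out:-; bubbles=3
Tick 2: [PARSE:-, VALIDATE:P1(v=3,ok=F), TRANSFORM:-, EMIT:-] out:-; bubbles=3
Tick 3: [PARSE:P2(v=4,ok=F), VALIDATE:-, TRANSFORM:P1(v=0,ok=F), EMIT:-] out:-; bubbles=2
Tick 4: [PARSE:P3(v=19,ok=F), VALIDATE:P2(v=4,ok=F), TRANSFORM:-, EMIT:P1(v=0,ok=F)] out:-; bubbles=1
Tick 5: [PARSE:-, VALIDATE:P3(v=19,ok=T), TRANSFORM:P2(v=0,ok=F), EMIT:-] out:P1(v=0); bubbles=2
Tick 6: [PARSE:-, VALIDATE:-, TRANSFORM:P3(v=38,ok=T), EMIT:P2(v=0,ok=F)] out:-; bubbles=2
Tick 7: [PARSE:-, VALIDATE:-, TRANSFORM:-, EMIT:P3(v=38,ok=T)] out:P2(v=0); bubbles=3
Tick 8: [PARSE:-, VALIDATE:-, TRANSFORM:-, EMIT:-] out:P3(v=38); bubbles=4
Total bubble-slots: 20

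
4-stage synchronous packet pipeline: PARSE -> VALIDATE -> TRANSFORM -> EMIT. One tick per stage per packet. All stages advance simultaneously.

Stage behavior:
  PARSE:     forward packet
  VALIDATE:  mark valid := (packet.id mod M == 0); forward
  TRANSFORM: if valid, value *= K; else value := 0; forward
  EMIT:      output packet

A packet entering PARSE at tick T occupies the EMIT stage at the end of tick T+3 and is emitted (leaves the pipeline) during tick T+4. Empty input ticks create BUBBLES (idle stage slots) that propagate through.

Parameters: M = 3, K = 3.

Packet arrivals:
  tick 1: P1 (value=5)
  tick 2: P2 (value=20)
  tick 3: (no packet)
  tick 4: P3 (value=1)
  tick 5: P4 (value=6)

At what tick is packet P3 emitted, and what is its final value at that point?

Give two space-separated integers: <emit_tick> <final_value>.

Answer: 8 3

Derivation:
Tick 1: [PARSE:P1(v=5,ok=F), VALIDATE:-, TRANSFORM:-, EMIT:-] out:-; in:P1
Tick 2: [PARSE:P2(v=20,ok=F), VALIDATE:P1(v=5,ok=F), TRANSFORM:-, EMIT:-] out:-; in:P2
Tick 3: [PARSE:-, VALIDATE:P2(v=20,ok=F), TRANSFORM:P1(v=0,ok=F), EMIT:-] out:-; in:-
Tick 4: [PARSE:P3(v=1,ok=F), VALIDATE:-, TRANSFORM:P2(v=0,ok=F), EMIT:P1(v=0,ok=F)] out:-; in:P3
Tick 5: [PARSE:P4(v=6,ok=F), VALIDATE:P3(v=1,ok=T), TRANSFORM:-, EMIT:P2(v=0,ok=F)] out:P1(v=0); in:P4
Tick 6: [PARSE:-, VALIDATE:P4(v=6,ok=F), TRANSFORM:P3(v=3,ok=T), EMIT:-] out:P2(v=0); in:-
Tick 7: [PARSE:-, VALIDATE:-, TRANSFORM:P4(v=0,ok=F), EMIT:P3(v=3,ok=T)] out:-; in:-
Tick 8: [PARSE:-, VALIDATE:-, TRANSFORM:-, EMIT:P4(v=0,ok=F)] out:P3(v=3); in:-
Tick 9: [PARSE:-, VALIDATE:-, TRANSFORM:-, EMIT:-] out:P4(v=0); in:-
P3: arrives tick 4, valid=True (id=3, id%3=0), emit tick 8, final value 3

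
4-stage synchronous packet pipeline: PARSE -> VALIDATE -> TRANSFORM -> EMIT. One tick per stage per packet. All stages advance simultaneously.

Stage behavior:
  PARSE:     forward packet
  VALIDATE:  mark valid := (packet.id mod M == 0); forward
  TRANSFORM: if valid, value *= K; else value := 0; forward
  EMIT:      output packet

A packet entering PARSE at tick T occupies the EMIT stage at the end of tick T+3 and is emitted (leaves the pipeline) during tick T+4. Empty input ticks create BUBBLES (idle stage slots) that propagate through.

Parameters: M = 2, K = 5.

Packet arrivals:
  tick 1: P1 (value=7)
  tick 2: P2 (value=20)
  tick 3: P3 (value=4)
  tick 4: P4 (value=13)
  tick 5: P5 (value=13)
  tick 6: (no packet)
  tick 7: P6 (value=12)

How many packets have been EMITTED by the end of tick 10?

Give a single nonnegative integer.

Answer: 5

Derivation:
Tick 1: [PARSE:P1(v=7,ok=F), VALIDATE:-, TRANSFORM:-, EMIT:-] out:-; in:P1
Tick 2: [PARSE:P2(v=20,ok=F), VALIDATE:P1(v=7,ok=F), TRANSFORM:-, EMIT:-] out:-; in:P2
Tick 3: [PARSE:P3(v=4,ok=F), VALIDATE:P2(v=20,ok=T), TRANSFORM:P1(v=0,ok=F), EMIT:-] out:-; in:P3
Tick 4: [PARSE:P4(v=13,ok=F), VALIDATE:P3(v=4,ok=F), TRANSFORM:P2(v=100,ok=T), EMIT:P1(v=0,ok=F)] out:-; in:P4
Tick 5: [PARSE:P5(v=13,ok=F), VALIDATE:P4(v=13,ok=T), TRANSFORM:P3(v=0,ok=F), EMIT:P2(v=100,ok=T)] out:P1(v=0); in:P5
Tick 6: [PARSE:-, VALIDATE:P5(v=13,ok=F), TRANSFORM:P4(v=65,ok=T), EMIT:P3(v=0,ok=F)] out:P2(v=100); in:-
Tick 7: [PARSE:P6(v=12,ok=F), VALIDATE:-, TRANSFORM:P5(v=0,ok=F), EMIT:P4(v=65,ok=T)] out:P3(v=0); in:P6
Tick 8: [PARSE:-, VALIDATE:P6(v=12,ok=T), TRANSFORM:-, EMIT:P5(v=0,ok=F)] out:P4(v=65); in:-
Tick 9: [PARSE:-, VALIDATE:-, TRANSFORM:P6(v=60,ok=T), EMIT:-] out:P5(v=0); in:-
Tick 10: [PARSE:-, VALIDATE:-, TRANSFORM:-, EMIT:P6(v=60,ok=T)] out:-; in:-
Emitted by tick 10: ['P1', 'P2', 'P3', 'P4', 'P5']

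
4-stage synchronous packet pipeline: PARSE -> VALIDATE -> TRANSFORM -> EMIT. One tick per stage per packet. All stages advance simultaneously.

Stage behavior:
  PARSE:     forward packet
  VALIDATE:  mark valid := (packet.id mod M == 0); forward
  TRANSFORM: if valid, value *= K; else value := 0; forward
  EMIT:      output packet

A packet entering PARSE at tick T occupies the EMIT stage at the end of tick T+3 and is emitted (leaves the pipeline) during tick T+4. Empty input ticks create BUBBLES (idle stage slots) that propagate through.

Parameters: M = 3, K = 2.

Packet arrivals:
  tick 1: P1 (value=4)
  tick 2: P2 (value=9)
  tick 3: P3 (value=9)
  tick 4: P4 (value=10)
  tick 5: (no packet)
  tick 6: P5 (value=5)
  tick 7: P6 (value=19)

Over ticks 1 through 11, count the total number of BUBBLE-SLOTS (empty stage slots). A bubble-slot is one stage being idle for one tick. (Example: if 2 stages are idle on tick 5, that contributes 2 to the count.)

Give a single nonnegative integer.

Tick 1: [PARSE:P1(v=4,ok=F), VALIDATE:-, TRANSFORM:-, EMIT:-] out:-; bubbles=3
Tick 2: [PARSE:P2(v=9,ok=F), VALIDATE:P1(v=4,ok=F), TRANSFORM:-, EMIT:-] out:-; bubbles=2
Tick 3: [PARSE:P3(v=9,ok=F), VALIDATE:P2(v=9,ok=F), TRANSFORM:P1(v=0,ok=F), EMIT:-] out:-; bubbles=1
Tick 4: [PARSE:P4(v=10,ok=F), VALIDATE:P3(v=9,ok=T), TRANSFORM:P2(v=0,ok=F), EMIT:P1(v=0,ok=F)] out:-; bubbles=0
Tick 5: [PARSE:-, VALIDATE:P4(v=10,ok=F), TRANSFORM:P3(v=18,ok=T), EMIT:P2(v=0,ok=F)] out:P1(v=0); bubbles=1
Tick 6: [PARSE:P5(v=5,ok=F), VALIDATE:-, TRANSFORM:P4(v=0,ok=F), EMIT:P3(v=18,ok=T)] out:P2(v=0); bubbles=1
Tick 7: [PARSE:P6(v=19,ok=F), VALIDATE:P5(v=5,ok=F), TRANSFORM:-, EMIT:P4(v=0,ok=F)] out:P3(v=18); bubbles=1
Tick 8: [PARSE:-, VALIDATE:P6(v=19,ok=T), TRANSFORM:P5(v=0,ok=F), EMIT:-] out:P4(v=0); bubbles=2
Tick 9: [PARSE:-, VALIDATE:-, TRANSFORM:P6(v=38,ok=T), EMIT:P5(v=0,ok=F)] out:-; bubbles=2
Tick 10: [PARSE:-, VALIDATE:-, TRANSFORM:-, EMIT:P6(v=38,ok=T)] out:P5(v=0); bubbles=3
Tick 11: [PARSE:-, VALIDATE:-, TRANSFORM:-, EMIT:-] out:P6(v=38); bubbles=4
Total bubble-slots: 20

Answer: 20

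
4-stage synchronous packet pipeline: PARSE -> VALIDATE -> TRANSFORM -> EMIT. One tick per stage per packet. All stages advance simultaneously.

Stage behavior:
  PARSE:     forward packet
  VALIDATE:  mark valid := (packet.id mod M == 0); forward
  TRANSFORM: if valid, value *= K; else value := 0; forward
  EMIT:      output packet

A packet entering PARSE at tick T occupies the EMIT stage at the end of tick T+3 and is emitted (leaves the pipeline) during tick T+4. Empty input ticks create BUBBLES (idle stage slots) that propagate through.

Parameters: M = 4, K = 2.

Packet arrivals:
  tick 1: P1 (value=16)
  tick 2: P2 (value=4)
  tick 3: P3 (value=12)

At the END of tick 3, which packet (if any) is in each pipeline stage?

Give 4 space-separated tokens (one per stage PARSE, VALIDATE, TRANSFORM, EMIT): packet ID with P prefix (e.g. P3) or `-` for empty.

Tick 1: [PARSE:P1(v=16,ok=F), VALIDATE:-, TRANSFORM:-, EMIT:-] out:-; in:P1
Tick 2: [PARSE:P2(v=4,ok=F), VALIDATE:P1(v=16,ok=F), TRANSFORM:-, EMIT:-] out:-; in:P2
Tick 3: [PARSE:P3(v=12,ok=F), VALIDATE:P2(v=4,ok=F), TRANSFORM:P1(v=0,ok=F), EMIT:-] out:-; in:P3
At end of tick 3: ['P3', 'P2', 'P1', '-']

Answer: P3 P2 P1 -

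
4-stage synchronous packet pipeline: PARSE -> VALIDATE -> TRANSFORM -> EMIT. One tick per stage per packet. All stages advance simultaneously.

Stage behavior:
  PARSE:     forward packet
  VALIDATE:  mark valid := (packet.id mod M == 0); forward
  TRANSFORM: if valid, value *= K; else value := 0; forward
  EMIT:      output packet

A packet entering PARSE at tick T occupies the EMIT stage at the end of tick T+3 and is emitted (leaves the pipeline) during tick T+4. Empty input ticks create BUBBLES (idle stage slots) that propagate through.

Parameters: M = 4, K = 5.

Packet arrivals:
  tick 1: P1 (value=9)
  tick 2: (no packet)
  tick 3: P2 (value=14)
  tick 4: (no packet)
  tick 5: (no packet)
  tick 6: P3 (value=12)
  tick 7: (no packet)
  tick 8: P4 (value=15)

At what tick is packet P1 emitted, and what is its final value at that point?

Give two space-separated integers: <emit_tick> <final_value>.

Tick 1: [PARSE:P1(v=9,ok=F), VALIDATE:-, TRANSFORM:-, EMIT:-] out:-; in:P1
Tick 2: [PARSE:-, VALIDATE:P1(v=9,ok=F), TRANSFORM:-, EMIT:-] out:-; in:-
Tick 3: [PARSE:P2(v=14,ok=F), VALIDATE:-, TRANSFORM:P1(v=0,ok=F), EMIT:-] out:-; in:P2
Tick 4: [PARSE:-, VALIDATE:P2(v=14,ok=F), TRANSFORM:-, EMIT:P1(v=0,ok=F)] out:-; in:-
Tick 5: [PARSE:-, VALIDATE:-, TRANSFORM:P2(v=0,ok=F), EMIT:-] out:P1(v=0); in:-
Tick 6: [PARSE:P3(v=12,ok=F), VALIDATE:-, TRANSFORM:-, EMIT:P2(v=0,ok=F)] out:-; in:P3
Tick 7: [PARSE:-, VALIDATE:P3(v=12,ok=F), TRANSFORM:-, EMIT:-] out:P2(v=0); in:-
Tick 8: [PARSE:P4(v=15,ok=F), VALIDATE:-, TRANSFORM:P3(v=0,ok=F), EMIT:-] out:-; in:P4
Tick 9: [PARSE:-, VALIDATE:P4(v=15,ok=T), TRANSFORM:-, EMIT:P3(v=0,ok=F)] out:-; in:-
Tick 10: [PARSE:-, VALIDATE:-, TRANSFORM:P4(v=75,ok=T), EMIT:-] out:P3(v=0); in:-
Tick 11: [PARSE:-, VALIDATE:-, TRANSFORM:-, EMIT:P4(v=75,ok=T)] out:-; in:-
Tick 12: [PARSE:-, VALIDATE:-, TRANSFORM:-, EMIT:-] out:P4(v=75); in:-
P1: arrives tick 1, valid=False (id=1, id%4=1), emit tick 5, final value 0

Answer: 5 0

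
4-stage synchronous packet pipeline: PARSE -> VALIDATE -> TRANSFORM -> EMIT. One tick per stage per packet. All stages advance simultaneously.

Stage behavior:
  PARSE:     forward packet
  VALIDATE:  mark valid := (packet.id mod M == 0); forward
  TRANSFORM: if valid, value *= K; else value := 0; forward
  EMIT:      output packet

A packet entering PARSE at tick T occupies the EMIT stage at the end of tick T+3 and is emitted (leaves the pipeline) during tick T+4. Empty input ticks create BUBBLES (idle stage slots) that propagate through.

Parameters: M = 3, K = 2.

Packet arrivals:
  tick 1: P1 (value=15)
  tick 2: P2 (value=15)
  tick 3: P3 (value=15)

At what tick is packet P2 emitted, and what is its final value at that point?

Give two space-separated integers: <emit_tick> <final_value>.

Answer: 6 0

Derivation:
Tick 1: [PARSE:P1(v=15,ok=F), VALIDATE:-, TRANSFORM:-, EMIT:-] out:-; in:P1
Tick 2: [PARSE:P2(v=15,ok=F), VALIDATE:P1(v=15,ok=F), TRANSFORM:-, EMIT:-] out:-; in:P2
Tick 3: [PARSE:P3(v=15,ok=F), VALIDATE:P2(v=15,ok=F), TRANSFORM:P1(v=0,ok=F), EMIT:-] out:-; in:P3
Tick 4: [PARSE:-, VALIDATE:P3(v=15,ok=T), TRANSFORM:P2(v=0,ok=F), EMIT:P1(v=0,ok=F)] out:-; in:-
Tick 5: [PARSE:-, VALIDATE:-, TRANSFORM:P3(v=30,ok=T), EMIT:P2(v=0,ok=F)] out:P1(v=0); in:-
Tick 6: [PARSE:-, VALIDATE:-, TRANSFORM:-, EMIT:P3(v=30,ok=T)] out:P2(v=0); in:-
Tick 7: [PARSE:-, VALIDATE:-, TRANSFORM:-, EMIT:-] out:P3(v=30); in:-
P2: arrives tick 2, valid=False (id=2, id%3=2), emit tick 6, final value 0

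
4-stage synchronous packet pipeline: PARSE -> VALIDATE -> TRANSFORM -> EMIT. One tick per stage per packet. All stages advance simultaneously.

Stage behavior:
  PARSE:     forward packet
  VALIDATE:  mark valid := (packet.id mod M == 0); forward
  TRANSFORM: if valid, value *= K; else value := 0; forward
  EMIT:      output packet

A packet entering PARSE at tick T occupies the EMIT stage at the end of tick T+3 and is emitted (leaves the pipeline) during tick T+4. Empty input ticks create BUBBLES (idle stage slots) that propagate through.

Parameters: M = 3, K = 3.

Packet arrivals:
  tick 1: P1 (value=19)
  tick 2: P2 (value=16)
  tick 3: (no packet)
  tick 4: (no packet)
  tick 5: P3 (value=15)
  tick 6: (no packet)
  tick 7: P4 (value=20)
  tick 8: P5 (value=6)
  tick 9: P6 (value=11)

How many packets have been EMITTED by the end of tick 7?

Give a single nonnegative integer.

Tick 1: [PARSE:P1(v=19,ok=F), VALIDATE:-, TRANSFORM:-, EMIT:-] out:-; in:P1
Tick 2: [PARSE:P2(v=16,ok=F), VALIDATE:P1(v=19,ok=F), TRANSFORM:-, EMIT:-] out:-; in:P2
Tick 3: [PARSE:-, VALIDATE:P2(v=16,ok=F), TRANSFORM:P1(v=0,ok=F), EMIT:-] out:-; in:-
Tick 4: [PARSE:-, VALIDATE:-, TRANSFORM:P2(v=0,ok=F), EMIT:P1(v=0,ok=F)] out:-; in:-
Tick 5: [PARSE:P3(v=15,ok=F), VALIDATE:-, TRANSFORM:-, EMIT:P2(v=0,ok=F)] out:P1(v=0); in:P3
Tick 6: [PARSE:-, VALIDATE:P3(v=15,ok=T), TRANSFORM:-, EMIT:-] out:P2(v=0); in:-
Tick 7: [PARSE:P4(v=20,ok=F), VALIDATE:-, TRANSFORM:P3(v=45,ok=T), EMIT:-] out:-; in:P4
Emitted by tick 7: ['P1', 'P2']

Answer: 2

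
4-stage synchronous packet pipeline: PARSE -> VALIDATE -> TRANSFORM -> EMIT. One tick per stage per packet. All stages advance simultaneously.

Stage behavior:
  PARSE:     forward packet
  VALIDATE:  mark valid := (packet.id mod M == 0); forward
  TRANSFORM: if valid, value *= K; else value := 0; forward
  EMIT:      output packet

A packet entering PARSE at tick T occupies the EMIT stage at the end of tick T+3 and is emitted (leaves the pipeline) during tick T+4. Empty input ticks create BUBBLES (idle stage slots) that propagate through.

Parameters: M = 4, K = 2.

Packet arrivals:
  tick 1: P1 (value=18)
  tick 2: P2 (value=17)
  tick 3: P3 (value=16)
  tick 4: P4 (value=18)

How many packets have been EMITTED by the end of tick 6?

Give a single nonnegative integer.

Tick 1: [PARSE:P1(v=18,ok=F), VALIDATE:-, TRANSFORM:-, EMIT:-] out:-; in:P1
Tick 2: [PARSE:P2(v=17,ok=F), VALIDATE:P1(v=18,ok=F), TRANSFORM:-, EMIT:-] out:-; in:P2
Tick 3: [PARSE:P3(v=16,ok=F), VALIDATE:P2(v=17,ok=F), TRANSFORM:P1(v=0,ok=F), EMIT:-] out:-; in:P3
Tick 4: [PARSE:P4(v=18,ok=F), VALIDATE:P3(v=16,ok=F), TRANSFORM:P2(v=0,ok=F), EMIT:P1(v=0,ok=F)] out:-; in:P4
Tick 5: [PARSE:-, VALIDATE:P4(v=18,ok=T), TRANSFORM:P3(v=0,ok=F), EMIT:P2(v=0,ok=F)] out:P1(v=0); in:-
Tick 6: [PARSE:-, VALIDATE:-, TRANSFORM:P4(v=36,ok=T), EMIT:P3(v=0,ok=F)] out:P2(v=0); in:-
Emitted by tick 6: ['P1', 'P2']

Answer: 2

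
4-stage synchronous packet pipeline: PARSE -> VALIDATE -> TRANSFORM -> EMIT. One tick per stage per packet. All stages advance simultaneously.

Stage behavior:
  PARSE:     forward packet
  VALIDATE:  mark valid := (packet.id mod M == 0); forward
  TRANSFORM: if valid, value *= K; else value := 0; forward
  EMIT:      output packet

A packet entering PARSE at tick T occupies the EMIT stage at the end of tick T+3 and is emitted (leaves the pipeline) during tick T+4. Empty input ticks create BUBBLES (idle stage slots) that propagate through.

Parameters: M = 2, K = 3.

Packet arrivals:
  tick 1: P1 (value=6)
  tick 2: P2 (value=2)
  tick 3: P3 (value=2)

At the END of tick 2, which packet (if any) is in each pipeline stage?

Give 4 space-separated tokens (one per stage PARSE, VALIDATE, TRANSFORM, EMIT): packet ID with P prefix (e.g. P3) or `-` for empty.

Tick 1: [PARSE:P1(v=6,ok=F), VALIDATE:-, TRANSFORM:-, EMIT:-] out:-; in:P1
Tick 2: [PARSE:P2(v=2,ok=F), VALIDATE:P1(v=6,ok=F), TRANSFORM:-, EMIT:-] out:-; in:P2
At end of tick 2: ['P2', 'P1', '-', '-']

Answer: P2 P1 - -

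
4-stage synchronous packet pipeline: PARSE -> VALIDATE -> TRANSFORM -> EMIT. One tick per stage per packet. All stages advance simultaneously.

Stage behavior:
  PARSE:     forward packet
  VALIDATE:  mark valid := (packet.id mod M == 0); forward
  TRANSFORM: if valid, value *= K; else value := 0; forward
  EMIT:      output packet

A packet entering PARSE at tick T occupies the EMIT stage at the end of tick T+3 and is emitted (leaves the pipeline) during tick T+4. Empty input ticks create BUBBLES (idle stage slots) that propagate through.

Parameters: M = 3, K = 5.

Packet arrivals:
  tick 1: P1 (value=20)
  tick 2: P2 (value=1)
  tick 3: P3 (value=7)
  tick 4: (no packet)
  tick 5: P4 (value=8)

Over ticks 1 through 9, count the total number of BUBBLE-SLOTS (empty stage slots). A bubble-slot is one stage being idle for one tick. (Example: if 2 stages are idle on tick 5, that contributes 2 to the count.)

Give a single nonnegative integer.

Answer: 20

Derivation:
Tick 1: [PARSE:P1(v=20,ok=F), VALIDATE:-, TRANSFORM:-, EMIT:-] out:-; bubbles=3
Tick 2: [PARSE:P2(v=1,ok=F), VALIDATE:P1(v=20,ok=F), TRANSFORM:-, EMIT:-] out:-; bubbles=2
Tick 3: [PARSE:P3(v=7,ok=F), VALIDATE:P2(v=1,ok=F), TRANSFORM:P1(v=0,ok=F), EMIT:-] out:-; bubbles=1
Tick 4: [PARSE:-, VALIDATE:P3(v=7,ok=T), TRANSFORM:P2(v=0,ok=F), EMIT:P1(v=0,ok=F)] out:-; bubbles=1
Tick 5: [PARSE:P4(v=8,ok=F), VALIDATE:-, TRANSFORM:P3(v=35,ok=T), EMIT:P2(v=0,ok=F)] out:P1(v=0); bubbles=1
Tick 6: [PARSE:-, VALIDATE:P4(v=8,ok=F), TRANSFORM:-, EMIT:P3(v=35,ok=T)] out:P2(v=0); bubbles=2
Tick 7: [PARSE:-, VALIDATE:-, TRANSFORM:P4(v=0,ok=F), EMIT:-] out:P3(v=35); bubbles=3
Tick 8: [PARSE:-, VALIDATE:-, TRANSFORM:-, EMIT:P4(v=0,ok=F)] out:-; bubbles=3
Tick 9: [PARSE:-, VALIDATE:-, TRANSFORM:-, EMIT:-] out:P4(v=0); bubbles=4
Total bubble-slots: 20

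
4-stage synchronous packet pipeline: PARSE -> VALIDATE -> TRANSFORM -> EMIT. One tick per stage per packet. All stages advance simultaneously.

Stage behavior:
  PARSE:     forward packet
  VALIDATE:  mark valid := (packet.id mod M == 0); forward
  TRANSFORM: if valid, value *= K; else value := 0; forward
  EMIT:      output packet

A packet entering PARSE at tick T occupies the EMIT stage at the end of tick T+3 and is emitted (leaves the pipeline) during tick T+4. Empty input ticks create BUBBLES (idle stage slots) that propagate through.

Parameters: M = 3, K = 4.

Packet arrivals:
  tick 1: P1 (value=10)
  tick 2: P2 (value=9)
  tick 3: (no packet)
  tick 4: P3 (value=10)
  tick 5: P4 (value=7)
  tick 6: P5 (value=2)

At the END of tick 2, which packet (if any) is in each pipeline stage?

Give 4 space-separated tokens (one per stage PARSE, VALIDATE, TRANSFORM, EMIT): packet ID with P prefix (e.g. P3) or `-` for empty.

Tick 1: [PARSE:P1(v=10,ok=F), VALIDATE:-, TRANSFORM:-, EMIT:-] out:-; in:P1
Tick 2: [PARSE:P2(v=9,ok=F), VALIDATE:P1(v=10,ok=F), TRANSFORM:-, EMIT:-] out:-; in:P2
At end of tick 2: ['P2', 'P1', '-', '-']

Answer: P2 P1 - -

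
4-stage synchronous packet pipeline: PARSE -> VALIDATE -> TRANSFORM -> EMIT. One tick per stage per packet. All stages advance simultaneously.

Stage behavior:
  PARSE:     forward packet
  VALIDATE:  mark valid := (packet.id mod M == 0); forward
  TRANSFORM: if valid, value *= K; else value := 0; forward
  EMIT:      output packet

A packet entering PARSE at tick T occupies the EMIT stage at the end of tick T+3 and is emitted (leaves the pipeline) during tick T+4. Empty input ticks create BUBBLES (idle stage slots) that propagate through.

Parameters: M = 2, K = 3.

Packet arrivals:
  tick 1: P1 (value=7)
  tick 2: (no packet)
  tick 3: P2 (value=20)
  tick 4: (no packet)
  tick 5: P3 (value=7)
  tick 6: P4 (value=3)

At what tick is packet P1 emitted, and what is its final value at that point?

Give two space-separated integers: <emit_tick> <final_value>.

Answer: 5 0

Derivation:
Tick 1: [PARSE:P1(v=7,ok=F), VALIDATE:-, TRANSFORM:-, EMIT:-] out:-; in:P1
Tick 2: [PARSE:-, VALIDATE:P1(v=7,ok=F), TRANSFORM:-, EMIT:-] out:-; in:-
Tick 3: [PARSE:P2(v=20,ok=F), VALIDATE:-, TRANSFORM:P1(v=0,ok=F), EMIT:-] out:-; in:P2
Tick 4: [PARSE:-, VALIDATE:P2(v=20,ok=T), TRANSFORM:-, EMIT:P1(v=0,ok=F)] out:-; in:-
Tick 5: [PARSE:P3(v=7,ok=F), VALIDATE:-, TRANSFORM:P2(v=60,ok=T), EMIT:-] out:P1(v=0); in:P3
Tick 6: [PARSE:P4(v=3,ok=F), VALIDATE:P3(v=7,ok=F), TRANSFORM:-, EMIT:P2(v=60,ok=T)] out:-; in:P4
Tick 7: [PARSE:-, VALIDATE:P4(v=3,ok=T), TRANSFORM:P3(v=0,ok=F), EMIT:-] out:P2(v=60); in:-
Tick 8: [PARSE:-, VALIDATE:-, TRANSFORM:P4(v=9,ok=T), EMIT:P3(v=0,ok=F)] out:-; in:-
Tick 9: [PARSE:-, VALIDATE:-, TRANSFORM:-, EMIT:P4(v=9,ok=T)] out:P3(v=0); in:-
Tick 10: [PARSE:-, VALIDATE:-, TRANSFORM:-, EMIT:-] out:P4(v=9); in:-
P1: arrives tick 1, valid=False (id=1, id%2=1), emit tick 5, final value 0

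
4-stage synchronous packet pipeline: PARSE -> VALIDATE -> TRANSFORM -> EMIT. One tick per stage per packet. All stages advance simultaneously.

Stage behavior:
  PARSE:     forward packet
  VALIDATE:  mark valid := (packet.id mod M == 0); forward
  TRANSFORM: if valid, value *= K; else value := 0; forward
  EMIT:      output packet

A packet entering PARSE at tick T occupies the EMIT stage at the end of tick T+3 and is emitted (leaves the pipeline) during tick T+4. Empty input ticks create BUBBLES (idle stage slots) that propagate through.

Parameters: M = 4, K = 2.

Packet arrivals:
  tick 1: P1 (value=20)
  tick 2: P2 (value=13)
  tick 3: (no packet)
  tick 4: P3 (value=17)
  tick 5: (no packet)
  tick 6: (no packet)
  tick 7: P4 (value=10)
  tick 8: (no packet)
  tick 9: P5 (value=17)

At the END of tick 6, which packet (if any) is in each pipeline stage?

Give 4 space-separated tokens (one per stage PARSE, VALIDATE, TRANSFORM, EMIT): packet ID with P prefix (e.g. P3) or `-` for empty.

Tick 1: [PARSE:P1(v=20,ok=F), VALIDATE:-, TRANSFORM:-, EMIT:-] out:-; in:P1
Tick 2: [PARSE:P2(v=13,ok=F), VALIDATE:P1(v=20,ok=F), TRANSFORM:-, EMIT:-] out:-; in:P2
Tick 3: [PARSE:-, VALIDATE:P2(v=13,ok=F), TRANSFORM:P1(v=0,ok=F), EMIT:-] out:-; in:-
Tick 4: [PARSE:P3(v=17,ok=F), VALIDATE:-, TRANSFORM:P2(v=0,ok=F), EMIT:P1(v=0,ok=F)] out:-; in:P3
Tick 5: [PARSE:-, VALIDATE:P3(v=17,ok=F), TRANSFORM:-, EMIT:P2(v=0,ok=F)] out:P1(v=0); in:-
Tick 6: [PARSE:-, VALIDATE:-, TRANSFORM:P3(v=0,ok=F), EMIT:-] out:P2(v=0); in:-
At end of tick 6: ['-', '-', 'P3', '-']

Answer: - - P3 -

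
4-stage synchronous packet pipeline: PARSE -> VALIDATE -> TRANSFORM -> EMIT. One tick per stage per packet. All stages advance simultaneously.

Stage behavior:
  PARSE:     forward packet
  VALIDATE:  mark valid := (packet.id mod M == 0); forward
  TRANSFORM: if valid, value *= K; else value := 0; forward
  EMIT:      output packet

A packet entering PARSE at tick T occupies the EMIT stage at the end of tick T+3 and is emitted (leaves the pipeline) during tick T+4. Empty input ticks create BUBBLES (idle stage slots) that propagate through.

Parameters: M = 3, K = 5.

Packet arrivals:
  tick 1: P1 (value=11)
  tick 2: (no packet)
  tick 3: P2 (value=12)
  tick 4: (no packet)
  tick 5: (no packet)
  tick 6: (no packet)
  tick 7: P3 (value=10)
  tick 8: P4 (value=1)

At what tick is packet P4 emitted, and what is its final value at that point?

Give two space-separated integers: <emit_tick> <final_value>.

Answer: 12 0

Derivation:
Tick 1: [PARSE:P1(v=11,ok=F), VALIDATE:-, TRANSFORM:-, EMIT:-] out:-; in:P1
Tick 2: [PARSE:-, VALIDATE:P1(v=11,ok=F), TRANSFORM:-, EMIT:-] out:-; in:-
Tick 3: [PARSE:P2(v=12,ok=F), VALIDATE:-, TRANSFORM:P1(v=0,ok=F), EMIT:-] out:-; in:P2
Tick 4: [PARSE:-, VALIDATE:P2(v=12,ok=F), TRANSFORM:-, EMIT:P1(v=0,ok=F)] out:-; in:-
Tick 5: [PARSE:-, VALIDATE:-, TRANSFORM:P2(v=0,ok=F), EMIT:-] out:P1(v=0); in:-
Tick 6: [PARSE:-, VALIDATE:-, TRANSFORM:-, EMIT:P2(v=0,ok=F)] out:-; in:-
Tick 7: [PARSE:P3(v=10,ok=F), VALIDATE:-, TRANSFORM:-, EMIT:-] out:P2(v=0); in:P3
Tick 8: [PARSE:P4(v=1,ok=F), VALIDATE:P3(v=10,ok=T), TRANSFORM:-, EMIT:-] out:-; in:P4
Tick 9: [PARSE:-, VALIDATE:P4(v=1,ok=F), TRANSFORM:P3(v=50,ok=T), EMIT:-] out:-; in:-
Tick 10: [PARSE:-, VALIDATE:-, TRANSFORM:P4(v=0,ok=F), EMIT:P3(v=50,ok=T)] out:-; in:-
Tick 11: [PARSE:-, VALIDATE:-, TRANSFORM:-, EMIT:P4(v=0,ok=F)] out:P3(v=50); in:-
Tick 12: [PARSE:-, VALIDATE:-, TRANSFORM:-, EMIT:-] out:P4(v=0); in:-
P4: arrives tick 8, valid=False (id=4, id%3=1), emit tick 12, final value 0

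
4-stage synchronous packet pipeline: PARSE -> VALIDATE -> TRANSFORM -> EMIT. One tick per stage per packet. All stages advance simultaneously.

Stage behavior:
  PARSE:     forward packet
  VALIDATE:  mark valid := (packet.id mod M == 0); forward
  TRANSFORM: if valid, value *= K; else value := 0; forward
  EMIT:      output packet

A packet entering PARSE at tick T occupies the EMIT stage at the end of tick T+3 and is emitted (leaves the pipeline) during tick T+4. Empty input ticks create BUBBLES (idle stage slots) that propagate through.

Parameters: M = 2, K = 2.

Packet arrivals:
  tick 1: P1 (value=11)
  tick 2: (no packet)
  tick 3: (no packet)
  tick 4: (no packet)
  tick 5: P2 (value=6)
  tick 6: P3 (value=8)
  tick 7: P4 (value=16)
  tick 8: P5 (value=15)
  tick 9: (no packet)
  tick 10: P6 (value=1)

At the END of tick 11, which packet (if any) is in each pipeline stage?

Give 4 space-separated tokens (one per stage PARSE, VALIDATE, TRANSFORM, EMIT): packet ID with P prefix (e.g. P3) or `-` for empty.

Answer: - P6 - P5

Derivation:
Tick 1: [PARSE:P1(v=11,ok=F), VALIDATE:-, TRANSFORM:-, EMIT:-] out:-; in:P1
Tick 2: [PARSE:-, VALIDATE:P1(v=11,ok=F), TRANSFORM:-, EMIT:-] out:-; in:-
Tick 3: [PARSE:-, VALIDATE:-, TRANSFORM:P1(v=0,ok=F), EMIT:-] out:-; in:-
Tick 4: [PARSE:-, VALIDATE:-, TRANSFORM:-, EMIT:P1(v=0,ok=F)] out:-; in:-
Tick 5: [PARSE:P2(v=6,ok=F), VALIDATE:-, TRANSFORM:-, EMIT:-] out:P1(v=0); in:P2
Tick 6: [PARSE:P3(v=8,ok=F), VALIDATE:P2(v=6,ok=T), TRANSFORM:-, EMIT:-] out:-; in:P3
Tick 7: [PARSE:P4(v=16,ok=F), VALIDATE:P3(v=8,ok=F), TRANSFORM:P2(v=12,ok=T), EMIT:-] out:-; in:P4
Tick 8: [PARSE:P5(v=15,ok=F), VALIDATE:P4(v=16,ok=T), TRANSFORM:P3(v=0,ok=F), EMIT:P2(v=12,ok=T)] out:-; in:P5
Tick 9: [PARSE:-, VALIDATE:P5(v=15,ok=F), TRANSFORM:P4(v=32,ok=T), EMIT:P3(v=0,ok=F)] out:P2(v=12); in:-
Tick 10: [PARSE:P6(v=1,ok=F), VALIDATE:-, TRANSFORM:P5(v=0,ok=F), EMIT:P4(v=32,ok=T)] out:P3(v=0); in:P6
Tick 11: [PARSE:-, VALIDATE:P6(v=1,ok=T), TRANSFORM:-, EMIT:P5(v=0,ok=F)] out:P4(v=32); in:-
At end of tick 11: ['-', 'P6', '-', 'P5']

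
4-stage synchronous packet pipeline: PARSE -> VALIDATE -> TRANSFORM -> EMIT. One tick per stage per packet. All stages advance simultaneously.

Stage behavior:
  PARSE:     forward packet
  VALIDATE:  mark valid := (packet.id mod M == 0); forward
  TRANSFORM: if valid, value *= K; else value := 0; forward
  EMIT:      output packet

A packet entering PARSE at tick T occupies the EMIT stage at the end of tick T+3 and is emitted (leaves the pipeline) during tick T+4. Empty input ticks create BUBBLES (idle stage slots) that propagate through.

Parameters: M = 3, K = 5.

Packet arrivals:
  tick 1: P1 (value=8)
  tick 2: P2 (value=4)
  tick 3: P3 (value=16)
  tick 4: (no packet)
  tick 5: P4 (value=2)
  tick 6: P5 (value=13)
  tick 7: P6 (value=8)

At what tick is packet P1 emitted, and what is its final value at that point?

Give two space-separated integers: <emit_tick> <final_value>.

Answer: 5 0

Derivation:
Tick 1: [PARSE:P1(v=8,ok=F), VALIDATE:-, TRANSFORM:-, EMIT:-] out:-; in:P1
Tick 2: [PARSE:P2(v=4,ok=F), VALIDATE:P1(v=8,ok=F), TRANSFORM:-, EMIT:-] out:-; in:P2
Tick 3: [PARSE:P3(v=16,ok=F), VALIDATE:P2(v=4,ok=F), TRANSFORM:P1(v=0,ok=F), EMIT:-] out:-; in:P3
Tick 4: [PARSE:-, VALIDATE:P3(v=16,ok=T), TRANSFORM:P2(v=0,ok=F), EMIT:P1(v=0,ok=F)] out:-; in:-
Tick 5: [PARSE:P4(v=2,ok=F), VALIDATE:-, TRANSFORM:P3(v=80,ok=T), EMIT:P2(v=0,ok=F)] out:P1(v=0); in:P4
Tick 6: [PARSE:P5(v=13,ok=F), VALIDATE:P4(v=2,ok=F), TRANSFORM:-, EMIT:P3(v=80,ok=T)] out:P2(v=0); in:P5
Tick 7: [PARSE:P6(v=8,ok=F), VALIDATE:P5(v=13,ok=F), TRANSFORM:P4(v=0,ok=F), EMIT:-] out:P3(v=80); in:P6
Tick 8: [PARSE:-, VALIDATE:P6(v=8,ok=T), TRANSFORM:P5(v=0,ok=F), EMIT:P4(v=0,ok=F)] out:-; in:-
Tick 9: [PARSE:-, VALIDATE:-, TRANSFORM:P6(v=40,ok=T), EMIT:P5(v=0,ok=F)] out:P4(v=0); in:-
Tick 10: [PARSE:-, VALIDATE:-, TRANSFORM:-, EMIT:P6(v=40,ok=T)] out:P5(v=0); in:-
Tick 11: [PARSE:-, VALIDATE:-, TRANSFORM:-, EMIT:-] out:P6(v=40); in:-
P1: arrives tick 1, valid=False (id=1, id%3=1), emit tick 5, final value 0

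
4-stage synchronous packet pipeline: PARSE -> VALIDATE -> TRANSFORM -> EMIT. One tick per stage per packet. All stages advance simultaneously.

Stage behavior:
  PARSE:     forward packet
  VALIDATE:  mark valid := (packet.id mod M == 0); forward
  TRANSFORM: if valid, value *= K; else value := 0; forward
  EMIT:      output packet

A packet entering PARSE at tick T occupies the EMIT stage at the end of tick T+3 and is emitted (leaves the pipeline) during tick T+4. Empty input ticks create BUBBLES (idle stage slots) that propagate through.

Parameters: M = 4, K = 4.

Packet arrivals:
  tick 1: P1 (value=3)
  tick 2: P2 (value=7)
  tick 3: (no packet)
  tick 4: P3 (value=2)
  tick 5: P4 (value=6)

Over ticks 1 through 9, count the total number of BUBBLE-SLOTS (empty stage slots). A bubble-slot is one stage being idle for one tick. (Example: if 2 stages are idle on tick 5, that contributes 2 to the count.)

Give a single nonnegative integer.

Answer: 20

Derivation:
Tick 1: [PARSE:P1(v=3,ok=F), VALIDATE:-, TRANSFORM:-, EMIT:-] out:-; bubbles=3
Tick 2: [PARSE:P2(v=7,ok=F), VALIDATE:P1(v=3,ok=F), TRANSFORM:-, EMIT:-] out:-; bubbles=2
Tick 3: [PARSE:-, VALIDATE:P2(v=7,ok=F), TRANSFORM:P1(v=0,ok=F), EMIT:-] out:-; bubbles=2
Tick 4: [PARSE:P3(v=2,ok=F), VALIDATE:-, TRANSFORM:P2(v=0,ok=F), EMIT:P1(v=0,ok=F)] out:-; bubbles=1
Tick 5: [PARSE:P4(v=6,ok=F), VALIDATE:P3(v=2,ok=F), TRANSFORM:-, EMIT:P2(v=0,ok=F)] out:P1(v=0); bubbles=1
Tick 6: [PARSE:-, VALIDATE:P4(v=6,ok=T), TRANSFORM:P3(v=0,ok=F), EMIT:-] out:P2(v=0); bubbles=2
Tick 7: [PARSE:-, VALIDATE:-, TRANSFORM:P4(v=24,ok=T), EMIT:P3(v=0,ok=F)] out:-; bubbles=2
Tick 8: [PARSE:-, VALIDATE:-, TRANSFORM:-, EMIT:P4(v=24,ok=T)] out:P3(v=0); bubbles=3
Tick 9: [PARSE:-, VALIDATE:-, TRANSFORM:-, EMIT:-] out:P4(v=24); bubbles=4
Total bubble-slots: 20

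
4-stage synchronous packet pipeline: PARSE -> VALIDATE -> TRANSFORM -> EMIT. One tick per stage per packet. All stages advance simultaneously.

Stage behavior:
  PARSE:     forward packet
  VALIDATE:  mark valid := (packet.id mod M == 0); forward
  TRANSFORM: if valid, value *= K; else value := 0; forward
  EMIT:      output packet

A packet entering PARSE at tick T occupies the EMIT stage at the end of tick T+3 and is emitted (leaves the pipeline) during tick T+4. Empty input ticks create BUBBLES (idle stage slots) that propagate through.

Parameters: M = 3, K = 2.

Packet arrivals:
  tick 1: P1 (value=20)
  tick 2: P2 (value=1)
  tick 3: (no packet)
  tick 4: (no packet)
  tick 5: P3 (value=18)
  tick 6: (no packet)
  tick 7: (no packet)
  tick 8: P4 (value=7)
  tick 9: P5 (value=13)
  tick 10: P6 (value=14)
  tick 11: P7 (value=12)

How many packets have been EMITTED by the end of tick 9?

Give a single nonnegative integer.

Answer: 3

Derivation:
Tick 1: [PARSE:P1(v=20,ok=F), VALIDATE:-, TRANSFORM:-, EMIT:-] out:-; in:P1
Tick 2: [PARSE:P2(v=1,ok=F), VALIDATE:P1(v=20,ok=F), TRANSFORM:-, EMIT:-] out:-; in:P2
Tick 3: [PARSE:-, VALIDATE:P2(v=1,ok=F), TRANSFORM:P1(v=0,ok=F), EMIT:-] out:-; in:-
Tick 4: [PARSE:-, VALIDATE:-, TRANSFORM:P2(v=0,ok=F), EMIT:P1(v=0,ok=F)] out:-; in:-
Tick 5: [PARSE:P3(v=18,ok=F), VALIDATE:-, TRANSFORM:-, EMIT:P2(v=0,ok=F)] out:P1(v=0); in:P3
Tick 6: [PARSE:-, VALIDATE:P3(v=18,ok=T), TRANSFORM:-, EMIT:-] out:P2(v=0); in:-
Tick 7: [PARSE:-, VALIDATE:-, TRANSFORM:P3(v=36,ok=T), EMIT:-] out:-; in:-
Tick 8: [PARSE:P4(v=7,ok=F), VALIDATE:-, TRANSFORM:-, EMIT:P3(v=36,ok=T)] out:-; in:P4
Tick 9: [PARSE:P5(v=13,ok=F), VALIDATE:P4(v=7,ok=F), TRANSFORM:-, EMIT:-] out:P3(v=36); in:P5
Emitted by tick 9: ['P1', 'P2', 'P3']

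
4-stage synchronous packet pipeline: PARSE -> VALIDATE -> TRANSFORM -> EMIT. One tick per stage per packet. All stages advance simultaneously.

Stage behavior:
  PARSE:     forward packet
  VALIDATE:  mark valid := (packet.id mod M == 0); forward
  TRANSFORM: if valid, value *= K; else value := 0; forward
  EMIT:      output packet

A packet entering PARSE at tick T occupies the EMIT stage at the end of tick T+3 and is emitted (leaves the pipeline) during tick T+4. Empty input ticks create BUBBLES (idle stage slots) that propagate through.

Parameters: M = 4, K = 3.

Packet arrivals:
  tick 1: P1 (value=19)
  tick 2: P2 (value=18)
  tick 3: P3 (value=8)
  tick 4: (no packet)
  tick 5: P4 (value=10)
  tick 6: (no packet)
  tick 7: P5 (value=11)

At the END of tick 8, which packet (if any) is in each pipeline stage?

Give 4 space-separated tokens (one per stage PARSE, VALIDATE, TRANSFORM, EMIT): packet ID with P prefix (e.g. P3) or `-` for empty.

Tick 1: [PARSE:P1(v=19,ok=F), VALIDATE:-, TRANSFORM:-, EMIT:-] out:-; in:P1
Tick 2: [PARSE:P2(v=18,ok=F), VALIDATE:P1(v=19,ok=F), TRANSFORM:-, EMIT:-] out:-; in:P2
Tick 3: [PARSE:P3(v=8,ok=F), VALIDATE:P2(v=18,ok=F), TRANSFORM:P1(v=0,ok=F), EMIT:-] out:-; in:P3
Tick 4: [PARSE:-, VALIDATE:P3(v=8,ok=F), TRANSFORM:P2(v=0,ok=F), EMIT:P1(v=0,ok=F)] out:-; in:-
Tick 5: [PARSE:P4(v=10,ok=F), VALIDATE:-, TRANSFORM:P3(v=0,ok=F), EMIT:P2(v=0,ok=F)] out:P1(v=0); in:P4
Tick 6: [PARSE:-, VALIDATE:P4(v=10,ok=T), TRANSFORM:-, EMIT:P3(v=0,ok=F)] out:P2(v=0); in:-
Tick 7: [PARSE:P5(v=11,ok=F), VALIDATE:-, TRANSFORM:P4(v=30,ok=T), EMIT:-] out:P3(v=0); in:P5
Tick 8: [PARSE:-, VALIDATE:P5(v=11,ok=F), TRANSFORM:-, EMIT:P4(v=30,ok=T)] out:-; in:-
At end of tick 8: ['-', 'P5', '-', 'P4']

Answer: - P5 - P4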